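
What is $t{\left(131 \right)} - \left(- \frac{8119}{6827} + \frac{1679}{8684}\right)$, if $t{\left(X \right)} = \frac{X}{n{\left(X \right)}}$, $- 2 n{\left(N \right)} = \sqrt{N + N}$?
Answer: $\frac{59042863}{59285668} - \sqrt{262} \approx -15.191$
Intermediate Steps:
$n{\left(N \right)} = - \frac{\sqrt{2} \sqrt{N}}{2}$ ($n{\left(N \right)} = - \frac{\sqrt{N + N}}{2} = - \frac{\sqrt{2 N}}{2} = - \frac{\sqrt{2} \sqrt{N}}{2}$)
$t{\left(X \right)} = - \sqrt{2} \sqrt{X}$ ($t{\left(X \right)} = \frac{X}{\left(- \frac{1}{2}\right) \sqrt{2} \sqrt{X}} = X \left(- \frac{\sqrt{2}}{\sqrt{X}}\right) = - \sqrt{2} \sqrt{X}$)
$t{\left(131 \right)} - \left(- \frac{8119}{6827} + \frac{1679}{8684}\right) = - \sqrt{2} \sqrt{131} - \left(- \frac{8119}{6827} + \frac{1679}{8684}\right) = - \sqrt{262} - - \frac{59042863}{59285668} = - \sqrt{262} + \left(\frac{8119}{6827} - \frac{1679}{8684}\right) = - \sqrt{262} + \frac{59042863}{59285668} = \frac{59042863}{59285668} - \sqrt{262}$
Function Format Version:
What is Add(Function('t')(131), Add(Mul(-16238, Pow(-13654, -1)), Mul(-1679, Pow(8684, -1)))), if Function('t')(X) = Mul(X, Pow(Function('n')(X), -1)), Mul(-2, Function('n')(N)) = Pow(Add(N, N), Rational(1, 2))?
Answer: Add(Rational(59042863, 59285668), Mul(-1, Pow(262, Rational(1, 2)))) ≈ -15.191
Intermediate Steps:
Function('n')(N) = Mul(Rational(-1, 2), Pow(2, Rational(1, 2)), Pow(N, Rational(1, 2))) (Function('n')(N) = Mul(Rational(-1, 2), Pow(Add(N, N), Rational(1, 2))) = Mul(Rational(-1, 2), Pow(Mul(2, N), Rational(1, 2))) = Mul(Rational(-1, 2), Mul(Pow(2, Rational(1, 2)), Pow(N, Rational(1, 2)))) = Mul(Rational(-1, 2), Pow(2, Rational(1, 2)), Pow(N, Rational(1, 2))))
Function('t')(X) = Mul(-1, Pow(2, Rational(1, 2)), Pow(X, Rational(1, 2))) (Function('t')(X) = Mul(X, Pow(Mul(Rational(-1, 2), Pow(2, Rational(1, 2)), Pow(X, Rational(1, 2))), -1)) = Mul(X, Mul(-1, Pow(2, Rational(1, 2)), Pow(X, Rational(-1, 2)))) = Mul(-1, Pow(2, Rational(1, 2)), Pow(X, Rational(1, 2))))
Add(Function('t')(131), Add(Mul(-16238, Pow(-13654, -1)), Mul(-1679, Pow(8684, -1)))) = Add(Mul(-1, Pow(2, Rational(1, 2)), Pow(131, Rational(1, 2))), Add(Mul(-16238, Pow(-13654, -1)), Mul(-1679, Pow(8684, -1)))) = Add(Mul(-1, Pow(262, Rational(1, 2))), Add(Mul(-16238, Rational(-1, 13654)), Mul(-1679, Rational(1, 8684)))) = Add(Mul(-1, Pow(262, Rational(1, 2))), Add(Rational(8119, 6827), Rational(-1679, 8684))) = Add(Mul(-1, Pow(262, Rational(1, 2))), Rational(59042863, 59285668)) = Add(Rational(59042863, 59285668), Mul(-1, Pow(262, Rational(1, 2))))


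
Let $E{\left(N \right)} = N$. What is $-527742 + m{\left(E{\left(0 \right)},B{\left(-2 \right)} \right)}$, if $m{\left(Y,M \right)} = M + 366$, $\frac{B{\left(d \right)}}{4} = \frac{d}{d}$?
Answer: $-527372$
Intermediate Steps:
$B{\left(d \right)} = 4$ ($B{\left(d \right)} = 4 \frac{d}{d} = 4 \cdot 1 = 4$)
$m{\left(Y,M \right)} = 366 + M$
$-527742 + m{\left(E{\left(0 \right)},B{\left(-2 \right)} \right)} = -527742 + \left(366 + 4\right) = -527742 + 370 = -527372$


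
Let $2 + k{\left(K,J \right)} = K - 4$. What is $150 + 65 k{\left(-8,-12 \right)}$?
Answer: $-760$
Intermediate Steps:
$k{\left(K,J \right)} = -6 + K$ ($k{\left(K,J \right)} = -2 + \left(K - 4\right) = -2 + \left(-4 + K\right) = -6 + K$)
$150 + 65 k{\left(-8,-12 \right)} = 150 + 65 \left(-6 - 8\right) = 150 + 65 \left(-14\right) = 150 - 910 = -760$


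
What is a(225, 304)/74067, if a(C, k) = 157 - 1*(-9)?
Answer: 166/74067 ≈ 0.0022412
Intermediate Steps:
a(C, k) = 166 (a(C, k) = 157 + 9 = 166)
a(225, 304)/74067 = 166/74067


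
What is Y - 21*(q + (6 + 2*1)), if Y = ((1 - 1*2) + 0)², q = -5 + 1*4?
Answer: -146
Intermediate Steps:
q = -1 (q = -5 + 4 = -1)
Y = 1 (Y = ((1 - 2) + 0)² = (-1 + 0)² = (-1)² = 1)
Y - 21*(q + (6 + 2*1)) = 1 - 21*(-1 + (6 + 2*1)) = 1 - 21*(-1 + (6 + 2)) = 1 - 21*(-1 + 8) = 1 - 21*7 = 1 - 1*147 = 1 - 147 = -146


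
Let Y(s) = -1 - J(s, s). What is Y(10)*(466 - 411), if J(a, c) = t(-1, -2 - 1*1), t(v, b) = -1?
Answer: 0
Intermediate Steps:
J(a, c) = -1
Y(s) = 0 (Y(s) = -1 - 1*(-1) = -1 + 1 = 0)
Y(10)*(466 - 411) = 0*(466 - 411) = 0*55 = 0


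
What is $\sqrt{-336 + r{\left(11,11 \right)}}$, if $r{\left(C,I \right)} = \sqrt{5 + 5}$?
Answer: $\sqrt{-336 + \sqrt{10}} \approx 18.244 i$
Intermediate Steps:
$r{\left(C,I \right)} = \sqrt{10}$
$\sqrt{-336 + r{\left(11,11 \right)}} = \sqrt{-336 + \sqrt{10}}$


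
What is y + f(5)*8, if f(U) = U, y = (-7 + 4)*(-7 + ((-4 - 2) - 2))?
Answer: 85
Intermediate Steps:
y = 45 (y = -3*(-7 + (-6 - 2)) = -3*(-7 - 8) = -3*(-15) = 45)
y + f(5)*8 = 45 + 5*8 = 45 + 40 = 85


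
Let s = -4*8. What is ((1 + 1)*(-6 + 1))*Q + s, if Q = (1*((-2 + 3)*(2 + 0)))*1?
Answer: -52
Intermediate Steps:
s = -32
Q = 2 (Q = (1*(1*2))*1 = (1*2)*1 = 2*1 = 2)
((1 + 1)*(-6 + 1))*Q + s = ((1 + 1)*(-6 + 1))*2 - 32 = (2*(-5))*2 - 32 = -10*2 - 32 = -20 - 32 = -52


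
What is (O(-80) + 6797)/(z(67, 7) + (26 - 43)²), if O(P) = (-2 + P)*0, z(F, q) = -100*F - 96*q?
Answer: -6797/7083 ≈ -0.95962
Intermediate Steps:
O(P) = 0
(O(-80) + 6797)/(z(67, 7) + (26 - 43)²) = (0 + 6797)/((-100*67 - 96*7) + (26 - 43)²) = 6797/((-6700 - 672) + (-17)²) = 6797/(-7372 + 289) = 6797/(-7083) = 6797*(-1/7083) = -6797/7083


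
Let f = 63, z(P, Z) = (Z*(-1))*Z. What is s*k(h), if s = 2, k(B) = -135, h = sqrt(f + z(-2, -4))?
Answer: -270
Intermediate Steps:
z(P, Z) = -Z**2 (z(P, Z) = (-Z)*Z = -Z**2)
h = sqrt(47) (h = sqrt(63 - 1*(-4)**2) = sqrt(63 - 1*16) = sqrt(63 - 16) = sqrt(47) ≈ 6.8557)
s*k(h) = 2*(-135) = -270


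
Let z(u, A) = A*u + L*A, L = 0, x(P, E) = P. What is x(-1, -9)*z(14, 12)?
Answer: -168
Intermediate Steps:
z(u, A) = A*u (z(u, A) = A*u + 0*A = A*u + 0 = A*u)
x(-1, -9)*z(14, 12) = -12*14 = -1*168 = -168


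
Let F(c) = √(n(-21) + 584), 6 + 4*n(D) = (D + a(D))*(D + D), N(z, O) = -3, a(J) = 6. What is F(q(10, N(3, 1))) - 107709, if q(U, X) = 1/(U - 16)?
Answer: -107709 + 2*√185 ≈ -1.0768e+5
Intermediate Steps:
n(D) = -3/2 + D*(6 + D)/2 (n(D) = -3/2 + ((D + 6)*(D + D))/4 = -3/2 + ((6 + D)*(2*D))/4 = -3/2 + (2*D*(6 + D))/4 = -3/2 + D*(6 + D)/2)
q(U, X) = 1/(-16 + U)
F(c) = 2*√185 (F(c) = √((-3/2 + (½)*(-21)² + 3*(-21)) + 584) = √((-3/2 + (½)*441 - 63) + 584) = √((-3/2 + 441/2 - 63) + 584) = √(156 + 584) = √740 = 2*√185)
F(q(10, N(3, 1))) - 107709 = 2*√185 - 107709 = -107709 + 2*√185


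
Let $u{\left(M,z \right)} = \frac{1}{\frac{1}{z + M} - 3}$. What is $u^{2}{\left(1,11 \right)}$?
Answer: $\frac{144}{1225} \approx 0.11755$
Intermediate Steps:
$u{\left(M,z \right)} = \frac{1}{-3 + \frac{1}{M + z}}$ ($u{\left(M,z \right)} = \frac{1}{\frac{1}{M + z} - 3} = \frac{1}{-3 + \frac{1}{M + z}}$)
$u^{2}{\left(1,11 \right)} = \left(\frac{\left(-1\right) 1 - 11}{-1 + 3 \cdot 1 + 3 \cdot 11}\right)^{2} = \left(\frac{-1 - 11}{-1 + 3 + 33}\right)^{2} = \left(\frac{1}{35} \left(-12\right)\right)^{2} = \left(- \frac{12}{35}\right)^{2} = \frac{144}{1225}$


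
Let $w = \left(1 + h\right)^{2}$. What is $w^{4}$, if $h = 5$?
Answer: $1679616$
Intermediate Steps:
$w = 36$ ($w = \left(1 + 5\right)^{2} = 6^{2} = 36$)
$w^{4} = 36^{4} = 1679616$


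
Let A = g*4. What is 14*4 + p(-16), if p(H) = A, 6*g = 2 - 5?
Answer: 54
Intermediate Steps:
g = -1/2 (g = (2 - 5)/6 = (1/6)*(-3) = -1/2 ≈ -0.50000)
A = -2 (A = -1/2*4 = -2)
p(H) = -2
14*4 + p(-16) = 14*4 - 2 = 56 - 2 = 54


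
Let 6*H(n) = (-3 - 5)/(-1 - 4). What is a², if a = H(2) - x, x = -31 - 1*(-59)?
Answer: 173056/225 ≈ 769.14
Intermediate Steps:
x = 28 (x = -31 + 59 = 28)
H(n) = 4/15 (H(n) = ((-3 - 5)/(-1 - 4))/6 = (-8/(-5))/6 = (-8*(-⅕))/6 = (⅙)*(8/5) = 4/15)
a = -416/15 (a = 4/15 - 1*28 = 4/15 - 28 = -416/15 ≈ -27.733)
a² = (-416/15)² = 173056/225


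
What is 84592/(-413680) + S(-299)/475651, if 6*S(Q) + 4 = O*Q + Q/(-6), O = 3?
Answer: -90663647617/442726437780 ≈ -0.20478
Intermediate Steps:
S(Q) = -⅔ + 17*Q/36 (S(Q) = -⅔ + (3*Q + Q/(-6))/6 = -⅔ + (3*Q + Q*(-⅙))/6 = -⅔ + (3*Q - Q/6)/6 = -⅔ + (17*Q/6)/6 = -⅔ + 17*Q/36)
84592/(-413680) + S(-299)/475651 = 84592/(-413680) + (-⅔ + (17/36)*(-299))/475651 = 84592*(-1/413680) + (-⅔ - 5083/36)*(1/475651) = -5287/25855 - 5107/36*1/475651 = -5287/25855 - 5107/17123436 = -90663647617/442726437780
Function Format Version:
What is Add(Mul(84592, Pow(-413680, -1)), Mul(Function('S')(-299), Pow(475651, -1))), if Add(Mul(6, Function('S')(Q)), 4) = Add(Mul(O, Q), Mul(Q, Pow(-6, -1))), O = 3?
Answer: Rational(-90663647617, 442726437780) ≈ -0.20478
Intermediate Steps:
Function('S')(Q) = Add(Rational(-2, 3), Mul(Rational(17, 36), Q)) (Function('S')(Q) = Add(Rational(-2, 3), Mul(Rational(1, 6), Add(Mul(3, Q), Mul(Q, Pow(-6, -1))))) = Add(Rational(-2, 3), Mul(Rational(1, 6), Add(Mul(3, Q), Mul(Q, Rational(-1, 6))))) = Add(Rational(-2, 3), Mul(Rational(1, 6), Add(Mul(3, Q), Mul(Rational(-1, 6), Q)))) = Add(Rational(-2, 3), Mul(Rational(1, 6), Mul(Rational(17, 6), Q))) = Add(Rational(-2, 3), Mul(Rational(17, 36), Q)))
Add(Mul(84592, Pow(-413680, -1)), Mul(Function('S')(-299), Pow(475651, -1))) = Add(Mul(84592, Pow(-413680, -1)), Mul(Add(Rational(-2, 3), Mul(Rational(17, 36), -299)), Pow(475651, -1))) = Add(Mul(84592, Rational(-1, 413680)), Mul(Add(Rational(-2, 3), Rational(-5083, 36)), Rational(1, 475651))) = Add(Rational(-5287, 25855), Mul(Rational(-5107, 36), Rational(1, 475651))) = Add(Rational(-5287, 25855), Rational(-5107, 17123436)) = Rational(-90663647617, 442726437780)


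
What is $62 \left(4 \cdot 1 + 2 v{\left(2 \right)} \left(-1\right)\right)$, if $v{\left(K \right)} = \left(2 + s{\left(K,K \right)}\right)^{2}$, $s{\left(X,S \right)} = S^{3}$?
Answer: $-12152$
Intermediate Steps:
$v{\left(K \right)} = \left(2 + K^{3}\right)^{2}$
$62 \left(4 \cdot 1 + 2 v{\left(2 \right)} \left(-1\right)\right) = 62 \left(4 \cdot 1 + 2 \left(2 + 2^{3}\right)^{2} \left(-1\right)\right) = 62 \left(4 + 2 \left(2 + 8\right)^{2} \left(-1\right)\right) = 62 \left(4 + 2 \cdot 10^{2} \left(-1\right)\right) = 62 \left(4 + 2 \cdot 100 \left(-1\right)\right) = 62 \left(4 + 200 \left(-1\right)\right) = 62 \left(4 - 200\right) = 62 \left(-196\right) = -12152$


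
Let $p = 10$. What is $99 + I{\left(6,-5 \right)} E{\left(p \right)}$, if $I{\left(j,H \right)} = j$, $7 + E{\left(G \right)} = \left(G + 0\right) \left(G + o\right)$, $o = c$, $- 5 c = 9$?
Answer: $549$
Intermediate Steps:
$c = - \frac{9}{5}$ ($c = \left(- \frac{1}{5}\right) 9 = - \frac{9}{5} \approx -1.8$)
$o = - \frac{9}{5} \approx -1.8$
$E{\left(G \right)} = -7 + G \left(- \frac{9}{5} + G\right)$ ($E{\left(G \right)} = -7 + \left(G + 0\right) \left(G - \frac{9}{5}\right) = -7 + G \left(- \frac{9}{5} + G\right)$)
$99 + I{\left(6,-5 \right)} E{\left(p \right)} = 99 + 6 \left(-7 + 10^{2} - 18\right) = 99 + 6 \left(-7 + 100 - 18\right) = 99 + 6 \cdot 75 = 99 + 450 = 549$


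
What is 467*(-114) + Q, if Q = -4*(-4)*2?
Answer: -53206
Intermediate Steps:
Q = 32 (Q = 16*2 = 32)
467*(-114) + Q = 467*(-114) + 32 = -53238 + 32 = -53206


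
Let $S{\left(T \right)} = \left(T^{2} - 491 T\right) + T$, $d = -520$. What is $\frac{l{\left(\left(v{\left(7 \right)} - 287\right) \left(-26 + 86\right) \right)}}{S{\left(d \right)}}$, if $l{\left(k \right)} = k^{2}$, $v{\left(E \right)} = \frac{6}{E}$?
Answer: $\frac{36108081}{64337} \approx 561.23$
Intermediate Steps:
$S{\left(T \right)} = T^{2} - 490 T$
$\frac{l{\left(\left(v{\left(7 \right)} - 287\right) \left(-26 + 86\right) \right)}}{S{\left(d \right)}} = \frac{\left(\left(\frac{6}{7} - 287\right) \left(-26 + 86\right)\right)^{2}}{\left(-520\right) \left(-490 - 520\right)} = \frac{\left(\left(6 \cdot \frac{1}{7} - 287\right) 60\right)^{2}}{\left(-520\right) \left(-1010\right)} = \frac{\left(\left(\frac{6}{7} - 287\right) 60\right)^{2}}{525200} = \left(\left(- \frac{2003}{7}\right) 60\right)^{2} \cdot \frac{1}{525200} = \left(- \frac{120180}{7}\right)^{2} \cdot \frac{1}{525200} = \frac{14443232400}{49} \cdot \frac{1}{525200} = \frac{36108081}{64337}$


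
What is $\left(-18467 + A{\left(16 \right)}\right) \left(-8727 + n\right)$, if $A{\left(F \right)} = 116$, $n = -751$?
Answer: $173930778$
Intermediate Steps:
$\left(-18467 + A{\left(16 \right)}\right) \left(-8727 + n\right) = \left(-18467 + 116\right) \left(-8727 - 751\right) = \left(-18351\right) \left(-9478\right) = 173930778$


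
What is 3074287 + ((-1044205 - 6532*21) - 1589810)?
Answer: 303100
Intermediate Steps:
3074287 + ((-1044205 - 6532*21) - 1589810) = 3074287 + ((-1044205 - 137172) - 1589810) = 3074287 + (-1181377 - 1589810) = 3074287 - 2771187 = 303100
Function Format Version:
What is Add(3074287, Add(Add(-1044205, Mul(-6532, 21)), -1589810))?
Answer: 303100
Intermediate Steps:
Add(3074287, Add(Add(-1044205, Mul(-6532, 21)), -1589810)) = Add(3074287, Add(Add(-1044205, -137172), -1589810)) = Add(3074287, Add(-1181377, -1589810)) = Add(3074287, -2771187) = 303100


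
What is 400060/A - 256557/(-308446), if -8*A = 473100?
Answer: -27450797/4626690 ≈ -5.9331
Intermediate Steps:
A = -118275/2 (A = -⅛*473100 = -118275/2 ≈ -59138.)
400060/A - 256557/(-308446) = 400060/(-118275/2) - 256557/(-308446) = 400060*(-2/118275) - 256557*(-1/308446) = -1928/285 + 13503/16234 = -27450797/4626690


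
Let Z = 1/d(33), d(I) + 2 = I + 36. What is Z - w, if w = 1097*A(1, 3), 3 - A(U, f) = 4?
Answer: 73500/67 ≈ 1097.0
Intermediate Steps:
d(I) = 34 + I (d(I) = -2 + (I + 36) = -2 + (36 + I) = 34 + I)
A(U, f) = -1 (A(U, f) = 3 - 1*4 = 3 - 4 = -1)
Z = 1/67 (Z = 1/(34 + 33) = 1/67 ≈ 0.014925)
w = -1097 (w = 1097*(-1) = -1097)
Z - w = 1/67 - 1*(-1097) = 1/67 + 1097 = 73500/67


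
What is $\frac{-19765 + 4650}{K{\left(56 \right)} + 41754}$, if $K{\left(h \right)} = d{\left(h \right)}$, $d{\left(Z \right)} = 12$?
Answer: $- \frac{15115}{41766} \approx -0.3619$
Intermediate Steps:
$K{\left(h \right)} = 12$
$\frac{-19765 + 4650}{K{\left(56 \right)} + 41754} = \frac{-19765 + 4650}{12 + 41754} = - \frac{15115}{41766}$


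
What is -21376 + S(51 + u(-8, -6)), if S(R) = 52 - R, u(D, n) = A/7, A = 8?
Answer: -149633/7 ≈ -21376.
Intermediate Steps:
u(D, n) = 8/7
-21376 + S(51 + u(-8, -6)) = -21376 + (52 - (51 + 8/7)) = -21376 + (52 - 1*365/7) = -21376 + (52 - 365/7) = -21376 - 1/7 = -149633/7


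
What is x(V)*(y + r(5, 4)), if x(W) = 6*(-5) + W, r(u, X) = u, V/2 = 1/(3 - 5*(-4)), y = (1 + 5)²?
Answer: -28208/23 ≈ -1226.4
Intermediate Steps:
y = 36 (y = 6² = 36)
V = 2/23 (V = 2/(3 - 5*(-4)) = 2/(3 + 20) = 2/23 ≈ 0.086957)
x(W) = -30 + W
x(V)*(y + r(5, 4)) = (-30 + 2/23)*(36 + 5) = -688/23*41 = -28208/23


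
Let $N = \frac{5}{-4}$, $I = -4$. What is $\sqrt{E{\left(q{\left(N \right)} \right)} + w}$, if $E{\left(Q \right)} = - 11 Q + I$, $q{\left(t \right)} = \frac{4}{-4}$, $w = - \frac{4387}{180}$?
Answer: $\frac{i \sqrt{15635}}{30} \approx 4.168 i$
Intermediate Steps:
$N = - \frac{5}{4}$ ($N = 5 \left(- \frac{1}{4}\right) = - \frac{5}{4} \approx -1.25$)
$w = - \frac{4387}{180}$ ($w = \left(-4387\right) \frac{1}{180} = - \frac{4387}{180} \approx -24.372$)
$q{\left(t \right)} = -1$ ($q{\left(t \right)} = 4 \left(- \frac{1}{4}\right) = -1$)
$E{\left(Q \right)} = -4 - 11 Q$ ($E{\left(Q \right)} = - 11 Q - 4 = -4 - 11 Q$)
$\sqrt{E{\left(q{\left(N \right)} \right)} + w} = \sqrt{\left(-4 - -11\right) - \frac{4387}{180}} = \sqrt{\left(-4 + 11\right) - \frac{4387}{180}} = \sqrt{7 - \frac{4387}{180}} = \sqrt{- \frac{3127}{180}} = \frac{i \sqrt{15635}}{30}$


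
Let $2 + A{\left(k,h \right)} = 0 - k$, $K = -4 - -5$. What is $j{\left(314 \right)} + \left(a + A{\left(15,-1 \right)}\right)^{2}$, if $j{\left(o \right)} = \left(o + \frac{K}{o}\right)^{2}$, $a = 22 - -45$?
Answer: $\frac{9967858409}{98596} \approx 1.011 \cdot 10^{5}$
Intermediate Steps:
$a = 67$ ($a = 22 + 45 = 67$)
$K = 1$ ($K = -4 + 5 = 1$)
$A{\left(k,h \right)} = -2 - k$ ($A{\left(k,h \right)} = -2 + \left(0 - k\right) = -2 - k$)
$j{\left(o \right)} = \left(o + \frac{1}{o}\right)^{2}$ ($j{\left(o \right)} = \left(o + 1 \frac{1}{o}\right)^{2} = \left(o + \frac{1}{o}\right)^{2}$)
$j{\left(314 \right)} + \left(a + A{\left(15,-1 \right)}\right)^{2} = \frac{\left(1 + 314^{2}\right)^{2}}{98596} + \left(67 - 17\right)^{2} = \frac{\left(1 + 98596\right)^{2}}{98596} + \left(67 - 17\right)^{2} = \frac{98597^{2}}{98596} + \left(67 - 17\right)^{2} = \frac{1}{98596} \cdot 9721368409 + 50^{2} = \frac{9721368409}{98596} + 2500 = \frac{9967858409}{98596}$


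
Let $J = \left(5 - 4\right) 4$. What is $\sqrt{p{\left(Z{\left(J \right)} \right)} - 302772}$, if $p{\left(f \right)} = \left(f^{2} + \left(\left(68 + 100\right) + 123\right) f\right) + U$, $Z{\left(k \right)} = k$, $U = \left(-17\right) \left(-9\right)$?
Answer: $i \sqrt{301439} \approx 549.03 i$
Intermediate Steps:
$U = 153$
$J = 4$ ($J = 1 \cdot 4 = 4$)
$p{\left(f \right)} = 153 + f^{2} + 291 f$ ($p{\left(f \right)} = \left(f^{2} + \left(\left(68 + 100\right) + 123\right) f\right) + 153 = \left(f^{2} + \left(168 + 123\right) f\right) + 153 = \left(f^{2} + 291 f\right) + 153 = 153 + f^{2} + 291 f$)
$\sqrt{p{\left(Z{\left(J \right)} \right)} - 302772} = \sqrt{\left(153 + 4^{2} + 291 \cdot 4\right) - 302772} = \sqrt{\left(153 + 16 + 1164\right) - 302772} = \sqrt{1333 - 302772} = \sqrt{-301439} = i \sqrt{301439}$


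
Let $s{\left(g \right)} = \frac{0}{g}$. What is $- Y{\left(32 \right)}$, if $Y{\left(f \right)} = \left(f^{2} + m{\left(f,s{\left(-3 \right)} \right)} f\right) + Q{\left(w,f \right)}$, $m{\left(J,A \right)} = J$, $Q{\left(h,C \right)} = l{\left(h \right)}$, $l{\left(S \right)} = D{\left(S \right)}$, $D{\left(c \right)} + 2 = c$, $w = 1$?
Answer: $-2047$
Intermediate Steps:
$D{\left(c \right)} = -2 + c$
$s{\left(g \right)} = 0$
$l{\left(S \right)} = -2 + S$
$Q{\left(h,C \right)} = -2 + h$
$Y{\left(f \right)} = -1 + 2 f^{2}$ ($Y{\left(f \right)} = \left(f^{2} + f f\right) + \left(-2 + 1\right) = \left(f^{2} + f^{2}\right) - 1 = 2 f^{2} - 1 = -1 + 2 f^{2}$)
$- Y{\left(32 \right)} = - (-1 + 2 \cdot 32^{2}) = - (-1 + 2 \cdot 1024) = - (-1 + 2048) = \left(-1\right) 2047 = -2047$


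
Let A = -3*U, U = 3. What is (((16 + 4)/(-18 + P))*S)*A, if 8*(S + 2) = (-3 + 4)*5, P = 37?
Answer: 495/38 ≈ 13.026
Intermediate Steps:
S = -11/8 (S = -2 + ((-3 + 4)*5)/8 = -2 + (1*5)/8 = -2 + (1/8)*5 = -2 + 5/8 = -11/8 ≈ -1.3750)
A = -9 (A = -3*3 = -9)
(((16 + 4)/(-18 + P))*S)*A = (((16 + 4)/(-18 + 37))*(-11/8))*(-9) = ((20/19)*(-11/8))*(-9) = -55/38*(-9) = 495/38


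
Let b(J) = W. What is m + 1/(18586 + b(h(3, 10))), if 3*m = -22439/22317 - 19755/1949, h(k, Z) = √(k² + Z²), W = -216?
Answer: -8902080740521/2397055356630 ≈ -3.7138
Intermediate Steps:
h(k, Z) = √(Z² + k²)
b(J) = -216
m = -484605946/130487499 (m = (-22439/22317 - 19755/1949)/3 = (⅓)*(-484605946/43495833) = -484605946/130487499 ≈ -3.7138)
m + 1/(18586 + b(h(3, 10))) = -484605946/130487499 + 1/(18586 - 216) = -484605946/130487499 + 1/18370 = -8902080740521/2397055356630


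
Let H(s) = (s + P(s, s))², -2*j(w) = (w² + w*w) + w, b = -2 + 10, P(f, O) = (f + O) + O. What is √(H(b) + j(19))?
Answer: √2614/2 ≈ 25.564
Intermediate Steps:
P(f, O) = f + 2*O (P(f, O) = (O + f) + O = f + 2*O)
b = 8
j(w) = -w² - w/2 (j(w) = -((w² + w*w) + w)/2 = -((w² + w²) + w)/2 = -(2*w² + w)/2 = -(w + 2*w²)/2 = -w² - w/2)
H(s) = 16*s² (H(s) = (s + (s + 2*s))² = (s + 3*s)² = (4*s)² = 16*s²)
√(H(b) + j(19)) = √(16*8² - 1*19*(½ + 19)) = √(16*64 - 1*19*39/2) = √(1024 - 741/2) = √(1307/2) = √2614/2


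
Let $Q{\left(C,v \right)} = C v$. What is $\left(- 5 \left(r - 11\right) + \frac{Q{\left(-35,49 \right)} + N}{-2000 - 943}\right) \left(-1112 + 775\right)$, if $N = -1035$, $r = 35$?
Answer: $\frac{118088170}{2943} \approx 40125.0$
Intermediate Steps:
$\left(- 5 \left(r - 11\right) + \frac{Q{\left(-35,49 \right)} + N}{-2000 - 943}\right) \left(-1112 + 775\right) = \left(- 5 \left(35 - 11\right) + \frac{\left(-35\right) 49 - 1035}{-2000 - 943}\right) \left(-1112 + 775\right) = \left(\left(-5\right) 24 + \frac{-1715 - 1035}{-2943}\right) \left(-337\right) = \left(-120 - - \frac{2750}{2943}\right) \left(-337\right) = \left(-120 + \frac{2750}{2943}\right) \left(-337\right) = \left(- \frac{350410}{2943}\right) \left(-337\right) = \frac{118088170}{2943}$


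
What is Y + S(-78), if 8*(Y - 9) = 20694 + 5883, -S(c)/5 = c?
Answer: 29769/8 ≈ 3721.1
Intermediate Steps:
S(c) = -5*c
Y = 26649/8 (Y = 9 + (20694 + 5883)/8 = 9 + (⅛)*26577 = 9 + 26577/8 = 26649/8 ≈ 3331.1)
Y + S(-78) = 26649/8 - 5*(-78) = 26649/8 + 390 = 29769/8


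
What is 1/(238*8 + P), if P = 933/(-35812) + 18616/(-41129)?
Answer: 1472911748/2803718918643 ≈ 0.00052534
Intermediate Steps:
P = -705049549/1472911748 (P = 933*(-1/35812) + 18616*(-1/41129) = -933/35812 - 18616/41129 = -705049549/1472911748 ≈ -0.47868)
1/(238*8 + P) = 1/(238*8 - 705049549/1472911748) = 1/(1904 - 705049549/1472911748) = 1/(2803718918643/1472911748) = 1472911748/2803718918643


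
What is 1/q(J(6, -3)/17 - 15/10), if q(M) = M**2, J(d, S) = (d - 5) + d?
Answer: 1156/1369 ≈ 0.84441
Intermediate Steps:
J(d, S) = -5 + 2*d (J(d, S) = (-5 + d) + d = -5 + 2*d)
1/q(J(6, -3)/17 - 15/10) = 1/(((-5 + 2*6)/17 - 15/10)**2) = 1/(((-5 + 12)*(1/17) - 15*1/10)**2) = 1/((7*(1/17) - 3/2)**2) = 1/((7/17 - 3/2)**2) = 1/((-37/34)**2) = 1/(1369/1156) = 1156/1369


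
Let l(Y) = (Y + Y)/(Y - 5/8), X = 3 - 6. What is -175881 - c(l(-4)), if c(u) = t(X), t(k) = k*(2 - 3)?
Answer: -175884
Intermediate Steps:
X = -3
l(Y) = 2*Y/(-5/8 + Y) (l(Y) = (2*Y)/(Y - 5*1/8) = (2*Y)/(Y - 5/8) = (2*Y)/(-5/8 + Y) = 2*Y/(-5/8 + Y))
t(k) = -k (t(k) = k*(-1) = -k)
c(u) = 3 (c(u) = -1*(-3) = 3)
-175881 - c(l(-4)) = -175881 - 1*3 = -175881 - 3 = -175884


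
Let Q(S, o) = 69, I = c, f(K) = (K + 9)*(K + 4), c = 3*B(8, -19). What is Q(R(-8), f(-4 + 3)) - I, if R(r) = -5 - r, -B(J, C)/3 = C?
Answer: -102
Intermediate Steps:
B(J, C) = -3*C
c = 171 (c = 3*(-3*(-19)) = 3*57 = 171)
f(K) = (4 + K)*(9 + K) (f(K) = (9 + K)*(4 + K) = (4 + K)*(9 + K))
I = 171
Q(R(-8), f(-4 + 3)) - I = 69 - 1*171 = 69 - 171 = -102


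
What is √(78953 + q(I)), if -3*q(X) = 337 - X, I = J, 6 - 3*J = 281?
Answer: √709291/3 ≈ 280.73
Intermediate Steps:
J = -275/3 (J = 2 - ⅓*281 = 2 - 281/3 = -275/3 ≈ -91.667)
I = -275/3 ≈ -91.667
q(X) = -337/3 + X/3 (q(X) = -(337 - X)/3 = -337/3 + X/3)
√(78953 + q(I)) = √(78953 + (-337/3 + (⅓)*(-275/3))) = √(78953 + (-337/3 - 275/9)) = √(78953 - 1286/9) = √(709291/9) = √709291/3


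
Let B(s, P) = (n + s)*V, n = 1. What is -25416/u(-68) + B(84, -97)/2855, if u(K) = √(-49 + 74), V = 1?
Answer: -14512451/2855 ≈ -5083.2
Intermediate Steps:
B(s, P) = 1 + s (B(s, P) = (1 + s)*1 = 1 + s)
u(K) = 5 (u(K) = √25 = 5)
-25416/u(-68) + B(84, -97)/2855 = -25416/5 + (1 + 84)/2855 = -25416*⅕ + 85*(1/2855) = -25416/5 + 17/571 = -14512451/2855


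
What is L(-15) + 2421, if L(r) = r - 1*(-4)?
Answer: 2410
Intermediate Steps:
L(r) = 4 + r (L(r) = r + 4 = 4 + r)
L(-15) + 2421 = (4 - 15) + 2421 = -11 + 2421 = 2410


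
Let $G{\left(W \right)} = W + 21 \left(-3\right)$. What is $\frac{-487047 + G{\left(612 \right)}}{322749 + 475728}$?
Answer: $- \frac{162166}{266159} \approx -0.60928$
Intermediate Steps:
$G{\left(W \right)} = -63 + W$ ($G{\left(W \right)} = W - 63 = -63 + W$)
$\frac{-487047 + G{\left(612 \right)}}{322749 + 475728} = \frac{-487047 + \left(-63 + 612\right)}{322749 + 475728} = \frac{-487047 + 549}{798477} = \left(-486498\right) \frac{1}{798477} = - \frac{162166}{266159}$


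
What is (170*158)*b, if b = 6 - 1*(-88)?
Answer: 2524840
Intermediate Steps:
b = 94 (b = 6 + 88 = 94)
(170*158)*b = (170*158)*94 = 26860*94 = 2524840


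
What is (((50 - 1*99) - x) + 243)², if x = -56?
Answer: 62500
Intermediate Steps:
(((50 - 1*99) - x) + 243)² = (((50 - 1*99) - 1*(-56)) + 243)² = (((50 - 99) + 56) + 243)² = ((-49 + 56) + 243)² = (7 + 243)² = 250² = 62500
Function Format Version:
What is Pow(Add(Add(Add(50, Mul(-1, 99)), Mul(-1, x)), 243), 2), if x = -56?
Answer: 62500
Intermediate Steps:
Pow(Add(Add(Add(50, Mul(-1, 99)), Mul(-1, x)), 243), 2) = Pow(Add(Add(Add(50, Mul(-1, 99)), Mul(-1, -56)), 243), 2) = Pow(Add(Add(Add(50, -99), 56), 243), 2) = Pow(Add(Add(-49, 56), 243), 2) = Pow(Add(7, 243), 2) = Pow(250, 2) = 62500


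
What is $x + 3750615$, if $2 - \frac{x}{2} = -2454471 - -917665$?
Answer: $6824231$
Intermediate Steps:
$x = 3073616$ ($x = 4 - 2 \left(-2454471 - -917665\right) = 4 - 2 \left(-2454471 + 917665\right) = 4 - -3073612 = 4 + 3073612 = 3073616$)
$x + 3750615 = 3073616 + 3750615 = 6824231$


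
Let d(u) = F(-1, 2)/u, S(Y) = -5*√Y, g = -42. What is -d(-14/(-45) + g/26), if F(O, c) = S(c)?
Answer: -2925*√2/763 ≈ -5.4215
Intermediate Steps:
F(O, c) = -5*√c
d(u) = -5*√2/u (d(u) = (-5*√2)/u = -5*√2/u)
-d(-14/(-45) + g/26) = -(-5)*√2/(-14/(-45) - 42/26) = -(-5)*√2/(-14*(-1/45) - 42*1/26) = -(-5)*√2/(14/45 - 21/13) = -(-5)*√2/(-763/585) = -(-5)*√2*(-585)/763 = -2925*√2/763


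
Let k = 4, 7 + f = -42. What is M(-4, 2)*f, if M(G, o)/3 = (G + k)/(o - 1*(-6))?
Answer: 0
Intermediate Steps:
f = -49 (f = -7 - 42 = -49)
M(G, o) = 3*(4 + G)/(6 + o) (M(G, o) = 3*((G + 4)/(o - 1*(-6))) = 3*((4 + G)/(o + 6)) = 3*((4 + G)/(6 + o)) = 3*(4 + G)/(6 + o))
M(-4, 2)*f = (3*(4 - 4)/(6 + 2))*(-49) = (3*0/8)*(-49) = (3*(⅛)*0)*(-49) = 0*(-49) = 0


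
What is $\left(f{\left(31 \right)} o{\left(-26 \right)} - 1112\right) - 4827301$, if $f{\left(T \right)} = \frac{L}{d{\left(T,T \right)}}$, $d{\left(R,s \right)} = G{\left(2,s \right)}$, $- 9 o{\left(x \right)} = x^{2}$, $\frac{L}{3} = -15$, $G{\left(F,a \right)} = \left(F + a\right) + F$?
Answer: $- \frac{33798215}{7} \approx -4.8283 \cdot 10^{6}$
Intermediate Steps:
$G{\left(F,a \right)} = a + 2 F$
$L = -45$ ($L = 3 \left(-15\right) = -45$)
$o{\left(x \right)} = - \frac{x^{2}}{9}$
$d{\left(R,s \right)} = 4 + s$ ($d{\left(R,s \right)} = s + 2 \cdot 2 = s + 4 = 4 + s$)
$f{\left(T \right)} = - \frac{45}{4 + T}$
$\left(f{\left(31 \right)} o{\left(-26 \right)} - 1112\right) - 4827301 = \left(- \frac{45}{4 + 31} \left(- \frac{\left(-26\right)^{2}}{9}\right) - 1112\right) - 4827301 = \left(- \frac{45}{35} \left(\left(- \frac{1}{9}\right) 676\right) - 1112\right) - 4827301 = \left(\left(-45\right) \frac{1}{35} \left(- \frac{676}{9}\right) - 1112\right) - 4827301 = \left(\left(- \frac{9}{7}\right) \left(- \frac{676}{9}\right) - 1112\right) - 4827301 = \left(\frac{676}{7} - 1112\right) - 4827301 = - \frac{7108}{7} - 4827301 = - \frac{33798215}{7}$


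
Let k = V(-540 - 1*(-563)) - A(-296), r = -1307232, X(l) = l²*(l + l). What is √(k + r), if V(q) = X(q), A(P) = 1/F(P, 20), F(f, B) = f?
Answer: I*√28100597718/148 ≈ 1132.7*I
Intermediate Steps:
X(l) = 2*l³ (X(l) = l²*(2*l) = 2*l³)
A(P) = 1/P
V(q) = 2*q³
k = 7202865/296 (k = 2*(-540 - 1*(-563))³ - 1/(-296) = 2*(-540 + 563)³ - 1*(-1/296) = 2*23³ + 1/296 = 2*12167 + 1/296 = 24334 + 1/296 = 7202865/296 ≈ 24334.)
√(k + r) = √(7202865/296 - 1307232) = √(-379737807/296) = I*√28100597718/148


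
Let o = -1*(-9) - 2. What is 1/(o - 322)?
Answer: -1/315 ≈ -0.0031746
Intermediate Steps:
o = 7 (o = 9 - 2 = 7)
1/(o - 322) = 1/(7 - 322) = 1/(-315) = -1/315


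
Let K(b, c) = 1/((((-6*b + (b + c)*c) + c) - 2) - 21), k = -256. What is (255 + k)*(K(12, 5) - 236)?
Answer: 1181/5 ≈ 236.20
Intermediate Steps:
K(b, c) = 1/(-23 + c - 6*b + c*(b + c)) (K(b, c) = 1/((((-6*b + c*(b + c)) + c) - 2) - 21) = 1/(((c - 6*b + c*(b + c)) - 2) - 21) = 1/((-2 + c - 6*b + c*(b + c)) - 21) = 1/(-23 + c - 6*b + c*(b + c)))
(255 + k)*(K(12, 5) - 236) = (255 - 256)*(1/(-23 + 5 + 5² - 6*12 + 12*5) - 236) = -(1/(-23 + 5 + 25 - 72 + 60) - 236) = -(1/(-5) - 236) = -(-⅕ - 236) = -1*(-1181/5) = 1181/5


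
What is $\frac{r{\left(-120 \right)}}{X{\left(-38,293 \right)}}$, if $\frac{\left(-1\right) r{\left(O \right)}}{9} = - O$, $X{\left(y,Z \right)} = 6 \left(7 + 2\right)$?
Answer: $-20$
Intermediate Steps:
$X{\left(y,Z \right)} = 54$ ($X{\left(y,Z \right)} = 6 \cdot 9 = 54$)
$r{\left(O \right)} = 9 O$ ($r{\left(O \right)} = - 9 \left(- O\right) = 9 O$)
$\frac{r{\left(-120 \right)}}{X{\left(-38,293 \right)}} = \frac{9 \left(-120\right)}{54} = \left(-1080\right) \frac{1}{54} = -20$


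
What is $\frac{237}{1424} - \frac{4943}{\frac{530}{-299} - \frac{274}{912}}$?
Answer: $\frac{959769496599}{402483632} \approx 2384.6$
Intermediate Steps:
$\frac{237}{1424} - \frac{4943}{\frac{530}{-299} - \frac{274}{912}} = 237 \cdot \frac{1}{1424} - \frac{4943}{530 \left(- \frac{1}{299}\right) - \frac{137}{456}} = \frac{237}{1424} - \frac{4943}{- \frac{530}{299} - \frac{137}{456}} = \frac{237}{1424} - \frac{4943}{- \frac{282643}{136344}} = \frac{237}{1424} - - \frac{673948392}{282643} = \frac{237}{1424} + \frac{673948392}{282643} = \frac{959769496599}{402483632}$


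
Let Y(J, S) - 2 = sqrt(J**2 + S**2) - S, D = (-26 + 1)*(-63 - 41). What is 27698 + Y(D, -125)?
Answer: 27825 + 25*sqrt(10841) ≈ 30428.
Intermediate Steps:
D = 2600 (D = -25*(-104) = 2600)
Y(J, S) = 2 + sqrt(J**2 + S**2) - S (Y(J, S) = 2 + (sqrt(J**2 + S**2) - S) = 2 + sqrt(J**2 + S**2) - S)
27698 + Y(D, -125) = 27698 + (2 + sqrt(2600**2 + (-125)**2) - 1*(-125)) = 27698 + (2 + sqrt(6760000 + 15625) + 125) = 27698 + (2 + sqrt(6775625) + 125) = 27698 + (2 + 25*sqrt(10841) + 125) = 27698 + (127 + 25*sqrt(10841)) = 27825 + 25*sqrt(10841)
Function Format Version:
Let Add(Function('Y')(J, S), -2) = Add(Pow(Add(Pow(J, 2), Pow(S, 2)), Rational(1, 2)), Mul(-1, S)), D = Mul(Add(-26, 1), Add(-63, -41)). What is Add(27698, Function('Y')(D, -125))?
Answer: Add(27825, Mul(25, Pow(10841, Rational(1, 2)))) ≈ 30428.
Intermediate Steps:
D = 2600 (D = Mul(-25, -104) = 2600)
Function('Y')(J, S) = Add(2, Pow(Add(Pow(J, 2), Pow(S, 2)), Rational(1, 2)), Mul(-1, S)) (Function('Y')(J, S) = Add(2, Add(Pow(Add(Pow(J, 2), Pow(S, 2)), Rational(1, 2)), Mul(-1, S))) = Add(2, Pow(Add(Pow(J, 2), Pow(S, 2)), Rational(1, 2)), Mul(-1, S)))
Add(27698, Function('Y')(D, -125)) = Add(27698, Add(2, Pow(Add(Pow(2600, 2), Pow(-125, 2)), Rational(1, 2)), Mul(-1, -125))) = Add(27698, Add(2, Pow(Add(6760000, 15625), Rational(1, 2)), 125)) = Add(27698, Add(2, Pow(6775625, Rational(1, 2)), 125)) = Add(27698, Add(2, Mul(25, Pow(10841, Rational(1, 2))), 125)) = Add(27698, Add(127, Mul(25, Pow(10841, Rational(1, 2))))) = Add(27825, Mul(25, Pow(10841, Rational(1, 2))))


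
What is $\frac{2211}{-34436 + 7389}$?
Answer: $- \frac{2211}{27047} \approx -0.081747$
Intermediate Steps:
$\frac{2211}{-34436 + 7389} = \frac{2211}{-27047} = 2211 \left(- \frac{1}{27047}\right) = - \frac{2211}{27047}$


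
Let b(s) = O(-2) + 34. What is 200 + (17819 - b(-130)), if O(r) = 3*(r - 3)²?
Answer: 17910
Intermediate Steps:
O(r) = 3*(-3 + r)²
b(s) = 109 (b(s) = 3*(-3 - 2)² + 34 = 3*(-5)² + 34 = 3*25 + 34 = 75 + 34 = 109)
200 + (17819 - b(-130)) = 200 + (17819 - 1*109) = 200 + (17819 - 109) = 200 + 17710 = 17910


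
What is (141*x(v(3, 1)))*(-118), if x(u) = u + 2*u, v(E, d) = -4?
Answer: 199656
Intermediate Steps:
x(u) = 3*u
(141*x(v(3, 1)))*(-118) = (141*(3*(-4)))*(-118) = (141*(-12))*(-118) = -1692*(-118) = 199656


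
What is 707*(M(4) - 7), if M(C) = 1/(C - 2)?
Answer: -9191/2 ≈ -4595.5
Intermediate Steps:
M(C) = 1/(-2 + C)
707*(M(4) - 7) = 707*(1/(-2 + 4) - 7) = 707*(1/2 - 7) = 707*(-13/2) = -9191/2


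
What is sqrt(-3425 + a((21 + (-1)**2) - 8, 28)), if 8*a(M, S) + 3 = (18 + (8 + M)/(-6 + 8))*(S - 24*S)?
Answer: I*sqrt(92158)/4 ≈ 75.894*I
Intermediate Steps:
a(M, S) = -3/8 - 23*S*(22 + M/2)/8 (a(M, S) = -3/8 + ((18 + (8 + M)/(-6 + 8))*(S - 24*S))/8 = -3/8 + ((18 + (8 + M)/2)*(-23*S))/8 = -3/8 + ((18 + (8 + M)*(1/2))*(-23*S))/8 = -3/8 + ((18 + (4 + M/2))*(-23*S))/8 = -3/8 + ((22 + M/2)*(-23*S))/8 = -3/8 + (-23*S*(22 + M/2))/8 = -3/8 - 23*S*(22 + M/2)/8)
sqrt(-3425 + a((21 + (-1)**2) - 8, 28)) = sqrt(-3425 + (-3/8 - 253/4*28 - 23/16*((21 + (-1)**2) - 8)*28)) = sqrt(-3425 + (-3/8 - 1771 - 23/16*((21 + 1) - 8)*28)) = sqrt(-3425 + (-3/8 - 1771 - 23/16*(22 - 8)*28)) = sqrt(-3425 + (-3/8 - 1771 - 23/16*14*28)) = sqrt(-3425 + (-3/8 - 1771 - 1127/2)) = sqrt(-3425 - 18679/8) = sqrt(-46079/8) = I*sqrt(92158)/4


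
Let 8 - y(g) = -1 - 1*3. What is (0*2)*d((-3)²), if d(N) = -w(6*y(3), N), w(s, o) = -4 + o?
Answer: 0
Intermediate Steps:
y(g) = 12 (y(g) = 8 - (-1 - 1*3) = 8 - (-1 - 3) = 8 - 1*(-4) = 8 + 4 = 12)
d(N) = 4 - N (d(N) = -(-4 + N) = 4 - N)
(0*2)*d((-3)²) = (0*2)*(4 - 1*(-3)²) = 0*(4 - 1*9) = 0*(4 - 9) = 0*(-5) = 0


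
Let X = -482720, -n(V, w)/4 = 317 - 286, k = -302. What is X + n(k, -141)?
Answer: -482844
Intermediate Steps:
n(V, w) = -124 (n(V, w) = -4*(317 - 286) = -4*31 = -124)
X + n(k, -141) = -482720 - 124 = -482844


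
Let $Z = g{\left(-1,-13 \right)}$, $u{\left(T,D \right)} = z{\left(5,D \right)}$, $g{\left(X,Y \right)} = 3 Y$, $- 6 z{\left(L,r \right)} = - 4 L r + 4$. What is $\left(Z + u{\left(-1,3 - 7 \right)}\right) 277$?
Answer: $-14681$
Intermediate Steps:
$z{\left(L,r \right)} = - \frac{2}{3} + \frac{2 L r}{3}$ ($z{\left(L,r \right)} = - \frac{- 4 L r + 4}{6} = - \frac{4 - 4 L r}{6} = - \frac{2}{3} + \frac{2 L r}{3}$)
$u{\left(T,D \right)} = - \frac{2}{3} + \frac{10 D}{3}$ ($u{\left(T,D \right)} = - \frac{2}{3} + \frac{2}{3} \cdot 5 D = - \frac{2}{3} + \frac{10 D}{3}$)
$Z = -39$ ($Z = 3 \left(-13\right) = -39$)
$\left(Z + u{\left(-1,3 - 7 \right)}\right) 277 = \left(-39 + \left(- \frac{2}{3} + \frac{10 \left(3 - 7\right)}{3}\right)\right) 277 = \left(-39 + \left(- \frac{2}{3} + \frac{10}{3} \left(-4\right)\right)\right) 277 = \left(-39 - 14\right) 277 = \left(-53\right) 277 = -14681$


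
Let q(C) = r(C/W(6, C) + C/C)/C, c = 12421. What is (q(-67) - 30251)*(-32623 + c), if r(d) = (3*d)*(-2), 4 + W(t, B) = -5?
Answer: 40944733466/67 ≈ 6.1112e+8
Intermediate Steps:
W(t, B) = -9 (W(t, B) = -4 - 5 = -9)
r(d) = -6*d
q(C) = (-6 + 2*C/3)/C (q(C) = (-6*(C/(-9) + C/C))/C = (-6*(C*(-⅑) + 1))/C = (-6*(-C/9 + 1))/C = (-6*(1 - C/9))/C = (-6 + 2*C/3)/C)
(q(-67) - 30251)*(-32623 + c) = ((⅔ - 6/(-67)) - 30251)*(-32623 + 12421) = ((⅔ - 6*(-1/67)) - 30251)*(-20202) = ((⅔ + 6/67) - 30251)*(-20202) = (152/201 - 30251)*(-20202) = -6080299/201*(-20202) = 40944733466/67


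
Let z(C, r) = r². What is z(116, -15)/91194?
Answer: 75/30398 ≈ 0.0024673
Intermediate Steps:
z(116, -15)/91194 = (-15)²/91194 = 225*(1/91194) = 75/30398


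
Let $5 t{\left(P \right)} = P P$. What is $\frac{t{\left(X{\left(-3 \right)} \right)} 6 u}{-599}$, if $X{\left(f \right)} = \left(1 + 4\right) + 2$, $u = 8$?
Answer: $- \frac{2352}{2995} \approx -0.78531$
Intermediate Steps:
$X{\left(f \right)} = 7$ ($X{\left(f \right)} = 5 + 2 = 7$)
$t{\left(P \right)} = \frac{P^{2}}{5}$ ($t{\left(P \right)} = \frac{P P}{5} = \frac{P^{2}}{5}$)
$\frac{t{\left(X{\left(-3 \right)} \right)} 6 u}{-599} = \frac{\frac{7^{2}}{5} \cdot 6 \cdot 8}{-599} = \frac{1}{5} \cdot 49 \cdot 6 \cdot 8 \left(- \frac{1}{599}\right) = \frac{49}{5} \cdot 6 \cdot 8 \left(- \frac{1}{599}\right) = \frac{294}{5} \cdot 8 \left(- \frac{1}{599}\right) = \frac{2352}{5} \left(- \frac{1}{599}\right) = - \frac{2352}{2995}$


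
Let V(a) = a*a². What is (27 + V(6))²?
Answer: 59049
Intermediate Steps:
V(a) = a³
(27 + V(6))² = (27 + 6³)² = (27 + 216)² = 243² = 59049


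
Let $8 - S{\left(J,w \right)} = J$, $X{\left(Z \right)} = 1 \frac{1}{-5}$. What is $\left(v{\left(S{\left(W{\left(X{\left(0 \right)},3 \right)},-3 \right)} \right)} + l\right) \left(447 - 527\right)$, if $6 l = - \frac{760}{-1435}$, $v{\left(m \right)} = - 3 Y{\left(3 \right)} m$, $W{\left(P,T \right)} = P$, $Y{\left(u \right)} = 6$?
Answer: $\frac{10160608}{861} \approx 11801.0$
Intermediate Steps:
$X{\left(Z \right)} = - \frac{1}{5}$ ($X{\left(Z \right)} = 1 \left(- \frac{1}{5}\right) = - \frac{1}{5}$)
$S{\left(J,w \right)} = 8 - J$
$v{\left(m \right)} = - 18 m$ ($v{\left(m \right)} = \left(-3\right) 6 m = - 18 m$)
$l = \frac{76}{861}$ ($l = \frac{\left(-760\right) \frac{1}{-1435}}{6} = \frac{\left(-760\right) \left(- \frac{1}{1435}\right)}{6} = \frac{1}{6} \cdot \frac{152}{287} = \frac{76}{861} \approx 0.088269$)
$\left(v{\left(S{\left(W{\left(X{\left(0 \right)},3 \right)},-3 \right)} \right)} + l\right) \left(447 - 527\right) = \left(- 18 \left(8 - - \frac{1}{5}\right) + \frac{76}{861}\right) \left(447 - 527\right) = \left(- 18 \left(8 + \frac{1}{5}\right) + \frac{76}{861}\right) \left(447 - 527\right) = \left(\left(-18\right) \frac{41}{5} + \frac{76}{861}\right) \left(-80\right) = \left(- \frac{738}{5} + \frac{76}{861}\right) \left(-80\right) = \left(- \frac{635038}{4305}\right) \left(-80\right) = \frac{10160608}{861}$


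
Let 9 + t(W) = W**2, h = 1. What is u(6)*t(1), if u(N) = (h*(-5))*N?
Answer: 240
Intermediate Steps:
t(W) = -9 + W**2
u(N) = -5*N (u(N) = (1*(-5))*N = -5*N)
u(6)*t(1) = (-5*6)*(-9 + 1**2) = -30*(-9 + 1) = -30*(-8) = 240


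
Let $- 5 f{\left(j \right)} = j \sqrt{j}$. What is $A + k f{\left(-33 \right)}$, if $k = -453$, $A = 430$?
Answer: $430 - \frac{14949 i \sqrt{33}}{5} \approx 430.0 - 17175.0 i$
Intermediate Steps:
$f{\left(j \right)} = - \frac{j^{\frac{3}{2}}}{5}$ ($f{\left(j \right)} = - \frac{j \sqrt{j}}{5} = - \frac{j^{\frac{3}{2}}}{5}$)
$A + k f{\left(-33 \right)} = 430 - 453 \left(- \frac{\left(-33\right)^{\frac{3}{2}}}{5}\right) = 430 - 453 \left(- \frac{\left(-33\right) i \sqrt{33}}{5}\right) = 430 - 453 \frac{33 i \sqrt{33}}{5} = 430 - \frac{14949 i \sqrt{33}}{5}$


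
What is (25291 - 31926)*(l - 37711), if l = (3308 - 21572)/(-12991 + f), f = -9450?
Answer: 5614897194245/22441 ≈ 2.5021e+8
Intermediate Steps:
l = 18264/22441 (l = (3308 - 21572)/(-12991 - 9450) = -18264/(-22441) = -18264*(-1/22441) = 18264/22441 ≈ 0.81387)
(25291 - 31926)*(l - 37711) = (25291 - 31926)*(18264/22441 - 37711) = -6635*(-846254287/22441) = 5614897194245/22441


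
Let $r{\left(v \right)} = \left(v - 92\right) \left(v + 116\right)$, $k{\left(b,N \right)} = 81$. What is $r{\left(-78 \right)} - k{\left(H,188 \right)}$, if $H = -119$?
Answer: $-6541$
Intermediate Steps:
$r{\left(v \right)} = \left(-92 + v\right) \left(116 + v\right)$
$r{\left(-78 \right)} - k{\left(H,188 \right)} = \left(-10672 + \left(-78\right)^{2} + 24 \left(-78\right)\right) - 81 = \left(-10672 + 6084 - 1872\right) - 81 = -6460 - 81 = -6541$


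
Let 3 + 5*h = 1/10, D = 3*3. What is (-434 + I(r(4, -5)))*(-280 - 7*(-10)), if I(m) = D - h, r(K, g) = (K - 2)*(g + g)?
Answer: 445641/5 ≈ 89128.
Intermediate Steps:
r(K, g) = 2*g*(-2 + K) (r(K, g) = (-2 + K)*(2*g) = 2*g*(-2 + K))
D = 9
h = -29/50 (h = -3/5 + (1/5)/10 = -3/5 + (1/5)*(1/10) = -3/5 + 1/50 = -29/50 ≈ -0.58000)
I(m) = 479/50 (I(m) = 9 - 1*(-29/50) = 9 + 29/50 = 479/50)
(-434 + I(r(4, -5)))*(-280 - 7*(-10)) = (-434 + 479/50)*(-280 - 7*(-10)) = -21221*(-280 + 70)/50 = -21221/50*(-210) = 445641/5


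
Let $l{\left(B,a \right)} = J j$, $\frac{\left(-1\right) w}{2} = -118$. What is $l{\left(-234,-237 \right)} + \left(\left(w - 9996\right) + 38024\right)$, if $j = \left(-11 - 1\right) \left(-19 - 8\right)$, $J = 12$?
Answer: $32152$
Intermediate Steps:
$w = 236$ ($w = \left(-2\right) \left(-118\right) = 236$)
$j = 324$ ($j = \left(-12\right) \left(-27\right) = 324$)
$l{\left(B,a \right)} = 3888$ ($l{\left(B,a \right)} = 12 \cdot 324 = 3888$)
$l{\left(-234,-237 \right)} + \left(\left(w - 9996\right) + 38024\right) = 3888 + \left(\left(236 - 9996\right) + 38024\right) = 3888 + \left(-9760 + 38024\right) = 3888 + 28264 = 32152$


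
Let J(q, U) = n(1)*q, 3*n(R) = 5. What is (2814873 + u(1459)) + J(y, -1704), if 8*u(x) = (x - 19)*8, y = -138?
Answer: 2816083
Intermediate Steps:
n(R) = 5/3 (n(R) = (⅓)*5 = 5/3)
J(q, U) = 5*q/3
u(x) = -19 + x (u(x) = ((x - 19)*8)/8 = ((-19 + x)*8)/8 = (-152 + 8*x)/8 = -19 + x)
(2814873 + u(1459)) + J(y, -1704) = (2814873 + (-19 + 1459)) + (5/3)*(-138) = (2814873 + 1440) - 230 = 2816313 - 230 = 2816083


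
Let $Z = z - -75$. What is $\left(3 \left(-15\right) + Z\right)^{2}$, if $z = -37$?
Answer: $49$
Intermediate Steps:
$Z = 38$ ($Z = -37 - -75 = -37 + 75 = 38$)
$\left(3 \left(-15\right) + Z\right)^{2} = \left(3 \left(-15\right) + 38\right)^{2} = \left(-45 + 38\right)^{2} = \left(-7\right)^{2} = 49$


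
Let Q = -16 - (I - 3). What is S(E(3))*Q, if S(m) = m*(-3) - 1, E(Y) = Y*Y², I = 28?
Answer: 3362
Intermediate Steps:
E(Y) = Y³
S(m) = -1 - 3*m (S(m) = -3*m - 1 = -1 - 3*m)
Q = -41 (Q = -16 - (28 - 3) = -16 - 1*25 = -16 - 25 = -41)
S(E(3))*Q = (-1 - 3*3³)*(-41) = (-1 - 3*27)*(-41) = (-1 - 81)*(-41) = -82*(-41) = 3362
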